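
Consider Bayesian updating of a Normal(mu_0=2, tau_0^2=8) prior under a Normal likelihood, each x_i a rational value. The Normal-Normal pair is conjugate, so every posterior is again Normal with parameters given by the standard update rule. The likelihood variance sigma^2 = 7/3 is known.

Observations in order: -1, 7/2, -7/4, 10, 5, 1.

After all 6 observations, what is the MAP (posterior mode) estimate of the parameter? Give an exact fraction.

416/151

obs 1: x=-1 → posterior Normal(-10/31, 56/31)
obs 2: x=7/2 → posterior Normal(74/55, 56/55)
obs 3: x=-7/4 → posterior Normal(32/79, 56/79)
obs 4: x=10 → posterior Normal(272/103, 56/103)
obs 5: x=5 → posterior Normal(392/127, 56/127)
obs 6: x=1 → posterior Normal(416/151, 56/151)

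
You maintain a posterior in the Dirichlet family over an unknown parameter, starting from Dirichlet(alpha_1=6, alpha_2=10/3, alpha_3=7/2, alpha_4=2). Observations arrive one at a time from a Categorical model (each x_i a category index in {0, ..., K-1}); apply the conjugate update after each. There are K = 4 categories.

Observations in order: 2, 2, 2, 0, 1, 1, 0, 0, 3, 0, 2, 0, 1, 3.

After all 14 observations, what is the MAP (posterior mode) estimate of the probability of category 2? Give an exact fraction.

39/149

obs 1: x=2 → posterior Dirichlet(6, 10/3, 9/2, 2)
obs 2: x=2 → posterior Dirichlet(6, 10/3, 11/2, 2)
obs 3: x=2 → posterior Dirichlet(6, 10/3, 13/2, 2)
obs 4: x=0 → posterior Dirichlet(7, 10/3, 13/2, 2)
obs 5: x=1 → posterior Dirichlet(7, 13/3, 13/2, 2)
obs 6: x=1 → posterior Dirichlet(7, 16/3, 13/2, 2)
obs 7: x=0 → posterior Dirichlet(8, 16/3, 13/2, 2)
obs 8: x=0 → posterior Dirichlet(9, 16/3, 13/2, 2)
obs 9: x=3 → posterior Dirichlet(9, 16/3, 13/2, 3)
obs 10: x=0 → posterior Dirichlet(10, 16/3, 13/2, 3)
obs 11: x=2 → posterior Dirichlet(10, 16/3, 15/2, 3)
obs 12: x=0 → posterior Dirichlet(11, 16/3, 15/2, 3)
obs 13: x=1 → posterior Dirichlet(11, 19/3, 15/2, 3)
obs 14: x=3 → posterior Dirichlet(11, 19/3, 15/2, 4)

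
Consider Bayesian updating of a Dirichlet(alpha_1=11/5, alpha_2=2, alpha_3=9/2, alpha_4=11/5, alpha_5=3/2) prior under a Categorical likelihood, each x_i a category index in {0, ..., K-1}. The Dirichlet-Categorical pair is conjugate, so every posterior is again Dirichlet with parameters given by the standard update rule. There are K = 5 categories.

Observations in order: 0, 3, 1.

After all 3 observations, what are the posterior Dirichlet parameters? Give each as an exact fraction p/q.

alpha_1=16/5, alpha_2=3, alpha_3=9/2, alpha_4=16/5, alpha_5=3/2

obs 1: x=0 → posterior Dirichlet(16/5, 2, 9/2, 11/5, 3/2)
obs 2: x=3 → posterior Dirichlet(16/5, 2, 9/2, 16/5, 3/2)
obs 3: x=1 → posterior Dirichlet(16/5, 3, 9/2, 16/5, 3/2)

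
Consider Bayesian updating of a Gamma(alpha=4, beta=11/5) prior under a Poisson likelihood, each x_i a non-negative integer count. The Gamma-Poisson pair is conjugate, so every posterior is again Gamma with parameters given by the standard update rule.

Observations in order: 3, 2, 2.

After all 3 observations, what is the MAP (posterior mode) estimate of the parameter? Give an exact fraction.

25/13

obs 1: x=3 → posterior Gamma(7, 16/5)
obs 2: x=2 → posterior Gamma(9, 21/5)
obs 3: x=2 → posterior Gamma(11, 26/5)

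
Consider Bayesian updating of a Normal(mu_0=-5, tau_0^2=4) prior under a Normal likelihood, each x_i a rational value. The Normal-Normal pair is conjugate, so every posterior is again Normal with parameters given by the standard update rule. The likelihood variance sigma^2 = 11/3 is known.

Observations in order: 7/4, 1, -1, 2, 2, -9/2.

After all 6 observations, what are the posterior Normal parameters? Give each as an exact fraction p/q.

obs 1: x=7/4 → posterior Normal(-34/23, 44/23)
obs 2: x=1 → posterior Normal(-22/35, 44/35)
obs 3: x=-1 → posterior Normal(-34/47, 44/47)
obs 4: x=2 → posterior Normal(-10/59, 44/59)
obs 5: x=2 → posterior Normal(14/71, 44/71)
obs 6: x=-9/2 → posterior Normal(-40/83, 44/83)

mu_0=-40/83, tau_0^2=44/83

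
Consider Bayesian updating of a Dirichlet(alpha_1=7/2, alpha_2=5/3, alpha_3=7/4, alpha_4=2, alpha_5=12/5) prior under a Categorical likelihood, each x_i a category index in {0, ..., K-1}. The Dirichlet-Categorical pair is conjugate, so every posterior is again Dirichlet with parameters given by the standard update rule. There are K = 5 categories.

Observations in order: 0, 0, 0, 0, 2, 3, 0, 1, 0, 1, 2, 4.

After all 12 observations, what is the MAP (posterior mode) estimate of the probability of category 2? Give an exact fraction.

165/1099

obs 1: x=0 → posterior Dirichlet(9/2, 5/3, 7/4, 2, 12/5)
obs 2: x=0 → posterior Dirichlet(11/2, 5/3, 7/4, 2, 12/5)
obs 3: x=0 → posterior Dirichlet(13/2, 5/3, 7/4, 2, 12/5)
obs 4: x=0 → posterior Dirichlet(15/2, 5/3, 7/4, 2, 12/5)
obs 5: x=2 → posterior Dirichlet(15/2, 5/3, 11/4, 2, 12/5)
obs 6: x=3 → posterior Dirichlet(15/2, 5/3, 11/4, 3, 12/5)
obs 7: x=0 → posterior Dirichlet(17/2, 5/3, 11/4, 3, 12/5)
obs 8: x=1 → posterior Dirichlet(17/2, 8/3, 11/4, 3, 12/5)
obs 9: x=0 → posterior Dirichlet(19/2, 8/3, 11/4, 3, 12/5)
obs 10: x=1 → posterior Dirichlet(19/2, 11/3, 11/4, 3, 12/5)
obs 11: x=2 → posterior Dirichlet(19/2, 11/3, 15/4, 3, 12/5)
obs 12: x=4 → posterior Dirichlet(19/2, 11/3, 15/4, 3, 17/5)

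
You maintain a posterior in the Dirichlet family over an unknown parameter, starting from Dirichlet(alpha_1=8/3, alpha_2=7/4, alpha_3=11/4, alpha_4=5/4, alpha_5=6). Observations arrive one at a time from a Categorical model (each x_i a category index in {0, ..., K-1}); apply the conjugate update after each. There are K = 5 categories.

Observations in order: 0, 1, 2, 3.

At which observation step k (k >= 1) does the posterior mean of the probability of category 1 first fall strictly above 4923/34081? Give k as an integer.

obs 1: x=0 → posterior Dirichlet(11/3, 7/4, 11/4, 5/4, 6)
obs 2: x=1 → posterior Dirichlet(11/3, 11/4, 11/4, 5/4, 6)
obs 3: x=2 → posterior Dirichlet(11/3, 11/4, 15/4, 5/4, 6)
obs 4: x=3 → posterior Dirichlet(11/3, 11/4, 15/4, 9/4, 6)

k = 2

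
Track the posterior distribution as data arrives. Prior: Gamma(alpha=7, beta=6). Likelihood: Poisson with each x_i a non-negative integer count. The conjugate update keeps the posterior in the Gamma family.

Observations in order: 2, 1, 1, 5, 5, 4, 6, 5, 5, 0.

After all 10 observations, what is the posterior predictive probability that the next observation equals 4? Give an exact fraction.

obs 1: x=2 → posterior Gamma(9, 7)
obs 2: x=1 → posterior Gamma(10, 8)
obs 3: x=1 → posterior Gamma(11, 9)
obs 4: x=5 → posterior Gamma(16, 10)
obs 5: x=5 → posterior Gamma(21, 11)
obs 6: x=4 → posterior Gamma(25, 12)
obs 7: x=6 → posterior Gamma(31, 13)
obs 8: x=5 → posterior Gamma(36, 14)
obs 9: x=5 → posterior Gamma(41, 15)
obs 10: x=0 → posterior Gamma(41, 16)

3174404940308918432785094715617090179220999978264559616/23453165165327788911665591944416226304630809183732482257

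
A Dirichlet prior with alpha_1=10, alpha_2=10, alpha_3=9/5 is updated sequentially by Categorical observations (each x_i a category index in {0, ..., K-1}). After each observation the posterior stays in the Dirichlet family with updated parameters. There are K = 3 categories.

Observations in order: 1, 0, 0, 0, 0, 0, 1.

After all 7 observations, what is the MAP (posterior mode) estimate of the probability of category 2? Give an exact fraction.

obs 1: x=1 → posterior Dirichlet(10, 11, 9/5)
obs 2: x=0 → posterior Dirichlet(11, 11, 9/5)
obs 3: x=0 → posterior Dirichlet(12, 11, 9/5)
obs 4: x=0 → posterior Dirichlet(13, 11, 9/5)
obs 5: x=0 → posterior Dirichlet(14, 11, 9/5)
obs 6: x=0 → posterior Dirichlet(15, 11, 9/5)
obs 7: x=1 → posterior Dirichlet(15, 12, 9/5)

4/129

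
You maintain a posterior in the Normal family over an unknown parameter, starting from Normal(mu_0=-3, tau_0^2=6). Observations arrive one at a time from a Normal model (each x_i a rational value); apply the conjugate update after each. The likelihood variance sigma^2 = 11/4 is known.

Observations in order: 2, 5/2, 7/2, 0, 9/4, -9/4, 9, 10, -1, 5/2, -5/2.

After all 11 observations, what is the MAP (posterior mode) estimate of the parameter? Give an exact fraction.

591/275

obs 1: x=2 → posterior Normal(3/7, 66/35)
obs 2: x=5/2 → posterior Normal(75/59, 66/59)
obs 3: x=7/2 → posterior Normal(159/83, 66/83)
obs 4: x=0 → posterior Normal(159/107, 66/107)
obs 5: x=9/4 → posterior Normal(213/131, 66/131)
obs 6: x=-9/4 → posterior Normal(159/155, 66/155)
obs 7: x=9 → posterior Normal(375/179, 66/179)
obs 8: x=10 → posterior Normal(615/203, 66/203)
obs 9: x=-1 → posterior Normal(591/227, 66/227)
obs 10: x=5/2 → posterior Normal(651/251, 66/251)
obs 11: x=-5/2 → posterior Normal(591/275, 6/25)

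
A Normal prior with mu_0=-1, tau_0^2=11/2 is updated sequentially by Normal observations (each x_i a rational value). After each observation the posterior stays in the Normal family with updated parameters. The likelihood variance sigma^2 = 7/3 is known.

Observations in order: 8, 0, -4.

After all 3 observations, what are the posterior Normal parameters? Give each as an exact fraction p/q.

obs 1: x=8 → posterior Normal(250/47, 77/47)
obs 2: x=0 → posterior Normal(25/8, 77/80)
obs 3: x=-4 → posterior Normal(118/113, 77/113)

mu_0=118/113, tau_0^2=77/113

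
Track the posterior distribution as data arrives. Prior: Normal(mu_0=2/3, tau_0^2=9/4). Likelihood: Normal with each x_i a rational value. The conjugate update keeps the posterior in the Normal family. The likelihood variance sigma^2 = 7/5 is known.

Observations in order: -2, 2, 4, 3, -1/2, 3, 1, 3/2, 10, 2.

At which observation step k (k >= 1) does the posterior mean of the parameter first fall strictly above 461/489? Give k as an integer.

obs 1: x=-2 → posterior Normal(-214/219, 63/73)
obs 2: x=2 → posterior Normal(28/177, 63/118)
obs 3: x=4 → posterior Normal(596/489, 63/163)
obs 4: x=3 → posterior Normal(77/48, 63/208)
obs 5: x=-1/2 → posterior Normal(1867/1518, 63/253)
obs 6: x=3 → posterior Normal(2677/1788, 63/298)
obs 7: x=1 → posterior Normal(421/294, 9/49)
obs 8: x=3/2 → posterior Normal(419/291, 63/388)
obs 9: x=10 → posterior Normal(3026/1299, 63/433)
obs 10: x=2 → posterior Normal(1648/717, 63/478)

k = 3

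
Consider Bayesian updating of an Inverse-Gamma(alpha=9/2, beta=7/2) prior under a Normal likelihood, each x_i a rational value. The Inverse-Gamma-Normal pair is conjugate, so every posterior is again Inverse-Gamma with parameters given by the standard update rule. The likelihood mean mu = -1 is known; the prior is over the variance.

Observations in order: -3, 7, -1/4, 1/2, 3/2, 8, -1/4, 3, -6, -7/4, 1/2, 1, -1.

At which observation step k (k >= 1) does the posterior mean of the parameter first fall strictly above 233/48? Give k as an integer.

obs 1: x=-3 → posterior Inverse-Gamma(5, 11/2)
obs 2: x=7 → posterior Inverse-Gamma(11/2, 75/2)
obs 3: x=-1/4 → posterior Inverse-Gamma(6, 1209/32)
obs 4: x=1/2 → posterior Inverse-Gamma(13/2, 1245/32)
obs 5: x=3/2 → posterior Inverse-Gamma(7, 1345/32)
obs 6: x=8 → posterior Inverse-Gamma(15/2, 2641/32)
obs 7: x=-1/4 → posterior Inverse-Gamma(8, 1325/16)
obs 8: x=3 → posterior Inverse-Gamma(17/2, 1453/16)
obs 9: x=-6 → posterior Inverse-Gamma(9, 1653/16)
obs 10: x=-7/4 → posterior Inverse-Gamma(19/2, 3315/32)
obs 11: x=1/2 → posterior Inverse-Gamma(10, 3351/32)
obs 12: x=1 → posterior Inverse-Gamma(21/2, 3415/32)
obs 13: x=-1 → posterior Inverse-Gamma(11, 3415/32)

k = 2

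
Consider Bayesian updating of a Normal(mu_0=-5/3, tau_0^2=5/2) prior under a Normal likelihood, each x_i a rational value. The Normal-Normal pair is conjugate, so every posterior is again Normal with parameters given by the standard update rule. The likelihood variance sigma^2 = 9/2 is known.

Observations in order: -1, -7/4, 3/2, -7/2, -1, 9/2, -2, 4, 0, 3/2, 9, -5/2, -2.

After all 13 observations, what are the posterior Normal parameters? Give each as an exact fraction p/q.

obs 1: x=-1 → posterior Normal(-10/7, 45/28)
obs 2: x=-7/4 → posterior Normal(-115/76, 45/38)
obs 3: x=3/2 → posterior Normal(-85/96, 15/16)
obs 4: x=-7/2 → posterior Normal(-155/116, 45/58)
obs 5: x=-1 → posterior Normal(-175/136, 45/68)
obs 6: x=9/2 → posterior Normal(-85/156, 15/26)
obs 7: x=-2 → posterior Normal(-125/176, 45/88)
obs 8: x=4 → posterior Normal(-45/196, 45/98)
obs 9: x=0 → posterior Normal(-5/24, 5/12)
obs 10: x=3/2 → posterior Normal(-15/236, 45/118)
obs 11: x=9 → posterior Normal(165/256, 45/128)
obs 12: x=-5/2 → posterior Normal(5/12, 15/46)
obs 13: x=-2 → posterior Normal(75/296, 45/148)

mu_0=75/296, tau_0^2=45/148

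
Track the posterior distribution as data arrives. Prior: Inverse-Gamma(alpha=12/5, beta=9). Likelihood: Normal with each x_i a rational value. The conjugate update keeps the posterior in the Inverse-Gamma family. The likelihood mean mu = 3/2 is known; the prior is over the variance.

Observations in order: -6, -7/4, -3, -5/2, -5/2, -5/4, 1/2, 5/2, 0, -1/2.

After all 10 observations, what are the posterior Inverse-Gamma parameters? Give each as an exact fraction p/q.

alpha=37/5, beta=1223/16

obs 1: x=-6 → posterior Inverse-Gamma(29/10, 297/8)
obs 2: x=-7/4 → posterior Inverse-Gamma(17/5, 1357/32)
obs 3: x=-3 → posterior Inverse-Gamma(39/10, 1681/32)
obs 4: x=-5/2 → posterior Inverse-Gamma(22/5, 1937/32)
obs 5: x=-5/2 → posterior Inverse-Gamma(49/10, 2193/32)
obs 6: x=-5/4 → posterior Inverse-Gamma(27/5, 1157/16)
obs 7: x=1/2 → posterior Inverse-Gamma(59/10, 1165/16)
obs 8: x=5/2 → posterior Inverse-Gamma(32/5, 1173/16)
obs 9: x=0 → posterior Inverse-Gamma(69/10, 1191/16)
obs 10: x=-1/2 → posterior Inverse-Gamma(37/5, 1223/16)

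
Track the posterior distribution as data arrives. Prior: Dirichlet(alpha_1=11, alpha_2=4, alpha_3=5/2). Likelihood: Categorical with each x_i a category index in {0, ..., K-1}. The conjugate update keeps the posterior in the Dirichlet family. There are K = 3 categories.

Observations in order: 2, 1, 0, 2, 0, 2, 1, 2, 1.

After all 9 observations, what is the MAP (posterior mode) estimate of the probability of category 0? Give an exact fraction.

24/47

obs 1: x=2 → posterior Dirichlet(11, 4, 7/2)
obs 2: x=1 → posterior Dirichlet(11, 5, 7/2)
obs 3: x=0 → posterior Dirichlet(12, 5, 7/2)
obs 4: x=2 → posterior Dirichlet(12, 5, 9/2)
obs 5: x=0 → posterior Dirichlet(13, 5, 9/2)
obs 6: x=2 → posterior Dirichlet(13, 5, 11/2)
obs 7: x=1 → posterior Dirichlet(13, 6, 11/2)
obs 8: x=2 → posterior Dirichlet(13, 6, 13/2)
obs 9: x=1 → posterior Dirichlet(13, 7, 13/2)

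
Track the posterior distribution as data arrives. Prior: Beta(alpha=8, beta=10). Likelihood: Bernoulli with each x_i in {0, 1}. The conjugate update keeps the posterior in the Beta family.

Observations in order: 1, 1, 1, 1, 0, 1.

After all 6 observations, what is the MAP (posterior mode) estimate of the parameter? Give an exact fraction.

6/11

obs 1: x=1 → posterior Beta(9, 10)
obs 2: x=1 → posterior Beta(10, 10)
obs 3: x=1 → posterior Beta(11, 10)
obs 4: x=1 → posterior Beta(12, 10)
obs 5: x=0 → posterior Beta(12, 11)
obs 6: x=1 → posterior Beta(13, 11)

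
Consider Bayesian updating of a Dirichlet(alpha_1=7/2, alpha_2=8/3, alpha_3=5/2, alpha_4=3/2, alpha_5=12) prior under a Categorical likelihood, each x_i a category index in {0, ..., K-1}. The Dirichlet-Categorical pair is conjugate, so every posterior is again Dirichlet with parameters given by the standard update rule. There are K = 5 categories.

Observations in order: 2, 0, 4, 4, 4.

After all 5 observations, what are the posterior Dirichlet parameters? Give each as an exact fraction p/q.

obs 1: x=2 → posterior Dirichlet(7/2, 8/3, 7/2, 3/2, 12)
obs 2: x=0 → posterior Dirichlet(9/2, 8/3, 7/2, 3/2, 12)
obs 3: x=4 → posterior Dirichlet(9/2, 8/3, 7/2, 3/2, 13)
obs 4: x=4 → posterior Dirichlet(9/2, 8/3, 7/2, 3/2, 14)
obs 5: x=4 → posterior Dirichlet(9/2, 8/3, 7/2, 3/2, 15)

alpha_1=9/2, alpha_2=8/3, alpha_3=7/2, alpha_4=3/2, alpha_5=15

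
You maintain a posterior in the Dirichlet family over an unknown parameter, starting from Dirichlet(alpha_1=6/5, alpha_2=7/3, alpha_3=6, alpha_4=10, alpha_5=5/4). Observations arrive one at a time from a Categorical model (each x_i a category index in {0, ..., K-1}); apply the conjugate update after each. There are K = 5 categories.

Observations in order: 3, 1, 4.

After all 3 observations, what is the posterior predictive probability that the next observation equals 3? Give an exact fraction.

obs 1: x=3 → posterior Dirichlet(6/5, 7/3, 6, 11, 5/4)
obs 2: x=1 → posterior Dirichlet(6/5, 10/3, 6, 11, 5/4)
obs 3: x=4 → posterior Dirichlet(6/5, 10/3, 6, 11, 9/4)

660/1427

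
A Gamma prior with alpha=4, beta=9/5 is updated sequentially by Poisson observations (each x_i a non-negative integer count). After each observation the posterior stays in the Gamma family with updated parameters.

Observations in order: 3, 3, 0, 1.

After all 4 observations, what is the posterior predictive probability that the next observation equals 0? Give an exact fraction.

12200509765705829/70188843638032384

obs 1: x=3 → posterior Gamma(7, 14/5)
obs 2: x=3 → posterior Gamma(10, 19/5)
obs 3: x=0 → posterior Gamma(10, 24/5)
obs 4: x=1 → posterior Gamma(11, 29/5)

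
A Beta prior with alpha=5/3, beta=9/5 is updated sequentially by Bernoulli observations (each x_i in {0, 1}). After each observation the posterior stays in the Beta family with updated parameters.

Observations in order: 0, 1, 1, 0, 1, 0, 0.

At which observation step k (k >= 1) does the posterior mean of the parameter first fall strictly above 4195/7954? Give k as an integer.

k = 3

obs 1: x=0 → posterior Beta(5/3, 14/5)
obs 2: x=1 → posterior Beta(8/3, 14/5)
obs 3: x=1 → posterior Beta(11/3, 14/5)
obs 4: x=0 → posterior Beta(11/3, 19/5)
obs 5: x=1 → posterior Beta(14/3, 19/5)
obs 6: x=0 → posterior Beta(14/3, 24/5)
obs 7: x=0 → posterior Beta(14/3, 29/5)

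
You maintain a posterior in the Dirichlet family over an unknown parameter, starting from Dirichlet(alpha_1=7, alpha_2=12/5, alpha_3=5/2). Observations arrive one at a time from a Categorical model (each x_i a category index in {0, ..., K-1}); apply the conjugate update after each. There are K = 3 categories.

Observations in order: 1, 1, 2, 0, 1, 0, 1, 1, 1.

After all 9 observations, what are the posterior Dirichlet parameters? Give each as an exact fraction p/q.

alpha_1=9, alpha_2=42/5, alpha_3=7/2

obs 1: x=1 → posterior Dirichlet(7, 17/5, 5/2)
obs 2: x=1 → posterior Dirichlet(7, 22/5, 5/2)
obs 3: x=2 → posterior Dirichlet(7, 22/5, 7/2)
obs 4: x=0 → posterior Dirichlet(8, 22/5, 7/2)
obs 5: x=1 → posterior Dirichlet(8, 27/5, 7/2)
obs 6: x=0 → posterior Dirichlet(9, 27/5, 7/2)
obs 7: x=1 → posterior Dirichlet(9, 32/5, 7/2)
obs 8: x=1 → posterior Dirichlet(9, 37/5, 7/2)
obs 9: x=1 → posterior Dirichlet(9, 42/5, 7/2)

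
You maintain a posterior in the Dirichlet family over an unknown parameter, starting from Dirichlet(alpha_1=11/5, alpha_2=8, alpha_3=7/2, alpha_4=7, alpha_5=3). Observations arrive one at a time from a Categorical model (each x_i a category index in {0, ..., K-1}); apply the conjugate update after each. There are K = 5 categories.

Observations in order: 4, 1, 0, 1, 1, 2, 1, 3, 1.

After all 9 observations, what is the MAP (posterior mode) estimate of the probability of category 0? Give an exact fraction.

obs 1: x=4 → posterior Dirichlet(11/5, 8, 7/2, 7, 4)
obs 2: x=1 → posterior Dirichlet(11/5, 9, 7/2, 7, 4)
obs 3: x=0 → posterior Dirichlet(16/5, 9, 7/2, 7, 4)
obs 4: x=1 → posterior Dirichlet(16/5, 10, 7/2, 7, 4)
obs 5: x=1 → posterior Dirichlet(16/5, 11, 7/2, 7, 4)
obs 6: x=2 → posterior Dirichlet(16/5, 11, 9/2, 7, 4)
obs 7: x=1 → posterior Dirichlet(16/5, 12, 9/2, 7, 4)
obs 8: x=3 → posterior Dirichlet(16/5, 12, 9/2, 8, 4)
obs 9: x=1 → posterior Dirichlet(16/5, 13, 9/2, 8, 4)

22/277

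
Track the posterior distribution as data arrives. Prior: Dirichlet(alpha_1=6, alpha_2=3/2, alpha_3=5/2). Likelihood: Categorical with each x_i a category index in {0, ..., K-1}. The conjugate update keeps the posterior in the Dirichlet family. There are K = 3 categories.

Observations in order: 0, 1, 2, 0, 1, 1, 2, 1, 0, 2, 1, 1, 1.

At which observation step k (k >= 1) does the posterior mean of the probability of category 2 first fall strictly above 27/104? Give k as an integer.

obs 1: x=0 → posterior Dirichlet(7, 3/2, 5/2)
obs 2: x=1 → posterior Dirichlet(7, 5/2, 5/2)
obs 3: x=2 → posterior Dirichlet(7, 5/2, 7/2)
obs 4: x=0 → posterior Dirichlet(8, 5/2, 7/2)
obs 5: x=1 → posterior Dirichlet(8, 7/2, 7/2)
obs 6: x=1 → posterior Dirichlet(8, 9/2, 7/2)
obs 7: x=2 → posterior Dirichlet(8, 9/2, 9/2)
obs 8: x=1 → posterior Dirichlet(8, 11/2, 9/2)
obs 9: x=0 → posterior Dirichlet(9, 11/2, 9/2)
obs 10: x=2 → posterior Dirichlet(9, 11/2, 11/2)
obs 11: x=1 → posterior Dirichlet(9, 13/2, 11/2)
obs 12: x=1 → posterior Dirichlet(9, 15/2, 11/2)
obs 13: x=1 → posterior Dirichlet(9, 17/2, 11/2)

k = 3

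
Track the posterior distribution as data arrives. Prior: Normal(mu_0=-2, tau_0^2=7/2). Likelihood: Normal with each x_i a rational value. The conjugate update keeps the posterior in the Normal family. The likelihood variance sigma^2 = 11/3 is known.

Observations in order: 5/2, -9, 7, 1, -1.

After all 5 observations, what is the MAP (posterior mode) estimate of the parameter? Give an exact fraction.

-67/254

obs 1: x=5/2 → posterior Normal(17/86, 77/43)
obs 2: x=-9 → posterior Normal(-361/128, 77/64)
obs 3: x=7 → posterior Normal(-67/170, 77/85)
obs 4: x=1 → posterior Normal(-25/212, 77/106)
obs 5: x=-1 → posterior Normal(-67/254, 77/127)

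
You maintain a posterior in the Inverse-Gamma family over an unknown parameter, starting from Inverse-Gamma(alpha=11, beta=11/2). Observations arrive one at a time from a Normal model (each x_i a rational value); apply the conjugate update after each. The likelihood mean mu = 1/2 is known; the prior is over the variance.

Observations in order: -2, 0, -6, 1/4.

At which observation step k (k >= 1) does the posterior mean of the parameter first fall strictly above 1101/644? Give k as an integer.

k = 3

obs 1: x=-2 → posterior Inverse-Gamma(23/2, 69/8)
obs 2: x=0 → posterior Inverse-Gamma(12, 35/4)
obs 3: x=-6 → posterior Inverse-Gamma(25/2, 239/8)
obs 4: x=1/4 → posterior Inverse-Gamma(13, 957/32)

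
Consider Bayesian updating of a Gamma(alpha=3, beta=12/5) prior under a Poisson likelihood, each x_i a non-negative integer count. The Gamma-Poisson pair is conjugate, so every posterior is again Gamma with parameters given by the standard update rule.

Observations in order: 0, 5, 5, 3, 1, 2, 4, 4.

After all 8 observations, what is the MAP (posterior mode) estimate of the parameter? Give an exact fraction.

5/2

obs 1: x=0 → posterior Gamma(3, 17/5)
obs 2: x=5 → posterior Gamma(8, 22/5)
obs 3: x=5 → posterior Gamma(13, 27/5)
obs 4: x=3 → posterior Gamma(16, 32/5)
obs 5: x=1 → posterior Gamma(17, 37/5)
obs 6: x=2 → posterior Gamma(19, 42/5)
obs 7: x=4 → posterior Gamma(23, 47/5)
obs 8: x=4 → posterior Gamma(27, 52/5)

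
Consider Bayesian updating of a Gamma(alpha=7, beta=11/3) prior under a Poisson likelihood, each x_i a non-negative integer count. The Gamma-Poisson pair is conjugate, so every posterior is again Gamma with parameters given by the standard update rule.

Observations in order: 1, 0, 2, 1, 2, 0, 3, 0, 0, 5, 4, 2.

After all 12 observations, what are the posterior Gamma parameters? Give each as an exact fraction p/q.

obs 1: x=1 → posterior Gamma(8, 14/3)
obs 2: x=0 → posterior Gamma(8, 17/3)
obs 3: x=2 → posterior Gamma(10, 20/3)
obs 4: x=1 → posterior Gamma(11, 23/3)
obs 5: x=2 → posterior Gamma(13, 26/3)
obs 6: x=0 → posterior Gamma(13, 29/3)
obs 7: x=3 → posterior Gamma(16, 32/3)
obs 8: x=0 → posterior Gamma(16, 35/3)
obs 9: x=0 → posterior Gamma(16, 38/3)
obs 10: x=5 → posterior Gamma(21, 41/3)
obs 11: x=4 → posterior Gamma(25, 44/3)
obs 12: x=2 → posterior Gamma(27, 47/3)

alpha=27, beta=47/3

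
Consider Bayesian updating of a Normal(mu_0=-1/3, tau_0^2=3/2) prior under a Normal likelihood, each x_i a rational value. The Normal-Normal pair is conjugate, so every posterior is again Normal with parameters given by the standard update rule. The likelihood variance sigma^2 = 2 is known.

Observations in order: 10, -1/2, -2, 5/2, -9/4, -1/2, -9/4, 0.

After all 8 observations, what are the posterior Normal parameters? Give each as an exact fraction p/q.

mu_0=41/84, tau_0^2=3/14

obs 1: x=10 → posterior Normal(86/21, 6/7)
obs 2: x=-1/2 → posterior Normal(163/60, 3/5)
obs 3: x=-2 → posterior Normal(127/78, 6/13)
obs 4: x=5/2 → posterior Normal(43/24, 3/8)
obs 5: x=-9/4 → posterior Normal(263/228, 6/19)
obs 6: x=-1/2 → posterior Normal(245/264, 3/11)
obs 7: x=-9/4 → posterior Normal(41/75, 6/25)
obs 8: x=0 → posterior Normal(41/84, 3/14)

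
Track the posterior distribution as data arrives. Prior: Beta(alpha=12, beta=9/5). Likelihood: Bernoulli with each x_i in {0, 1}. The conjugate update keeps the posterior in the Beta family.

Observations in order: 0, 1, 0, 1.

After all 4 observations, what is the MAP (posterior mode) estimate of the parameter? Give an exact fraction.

65/79

obs 1: x=0 → posterior Beta(12, 14/5)
obs 2: x=1 → posterior Beta(13, 14/5)
obs 3: x=0 → posterior Beta(13, 19/5)
obs 4: x=1 → posterior Beta(14, 19/5)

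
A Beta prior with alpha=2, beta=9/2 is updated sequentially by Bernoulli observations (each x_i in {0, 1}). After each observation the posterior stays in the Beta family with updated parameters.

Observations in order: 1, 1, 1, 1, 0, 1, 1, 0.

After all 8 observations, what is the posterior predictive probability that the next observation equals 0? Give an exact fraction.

obs 1: x=1 → posterior Beta(3, 9/2)
obs 2: x=1 → posterior Beta(4, 9/2)
obs 3: x=1 → posterior Beta(5, 9/2)
obs 4: x=1 → posterior Beta(6, 9/2)
obs 5: x=0 → posterior Beta(6, 11/2)
obs 6: x=1 → posterior Beta(7, 11/2)
obs 7: x=1 → posterior Beta(8, 11/2)
obs 8: x=0 → posterior Beta(8, 13/2)

13/29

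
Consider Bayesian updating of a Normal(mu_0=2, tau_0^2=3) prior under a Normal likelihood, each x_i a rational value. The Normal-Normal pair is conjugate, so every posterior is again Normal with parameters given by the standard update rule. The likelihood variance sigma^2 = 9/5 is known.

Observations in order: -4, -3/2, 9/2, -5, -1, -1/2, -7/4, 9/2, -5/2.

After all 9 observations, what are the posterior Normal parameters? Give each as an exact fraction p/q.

mu_0=-121/192, tau_0^2=3/16

obs 1: x=-4 → posterior Normal(-7/4, 9/8)
obs 2: x=-3/2 → posterior Normal(-43/26, 9/13)
obs 3: x=9/2 → posterior Normal(1/18, 1/2)
obs 4: x=-5 → posterior Normal(-24/23, 9/23)
obs 5: x=-1 → posterior Normal(-29/28, 9/28)
obs 6: x=-1/2 → posterior Normal(-21/22, 3/11)
obs 7: x=-7/4 → posterior Normal(-161/152, 9/38)
obs 8: x=9/2 → posterior Normal(-71/172, 9/43)
obs 9: x=-5/2 → posterior Normal(-121/192, 3/16)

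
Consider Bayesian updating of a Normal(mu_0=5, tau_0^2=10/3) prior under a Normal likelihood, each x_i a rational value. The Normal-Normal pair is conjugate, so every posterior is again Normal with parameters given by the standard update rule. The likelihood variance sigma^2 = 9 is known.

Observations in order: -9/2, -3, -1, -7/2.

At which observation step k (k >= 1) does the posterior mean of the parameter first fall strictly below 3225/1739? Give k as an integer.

obs 1: x=-9/2 → posterior Normal(90/37, 90/37)
obs 2: x=-3 → posterior Normal(60/47, 90/47)
obs 3: x=-1 → posterior Normal(50/57, 30/19)
obs 4: x=-7/2 → posterior Normal(15/67, 90/67)

k = 2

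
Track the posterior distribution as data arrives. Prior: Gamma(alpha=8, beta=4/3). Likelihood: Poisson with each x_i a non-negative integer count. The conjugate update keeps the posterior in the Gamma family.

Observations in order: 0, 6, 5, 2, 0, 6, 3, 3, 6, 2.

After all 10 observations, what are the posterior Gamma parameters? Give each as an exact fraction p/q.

alpha=41, beta=34/3

obs 1: x=0 → posterior Gamma(8, 7/3)
obs 2: x=6 → posterior Gamma(14, 10/3)
obs 3: x=5 → posterior Gamma(19, 13/3)
obs 4: x=2 → posterior Gamma(21, 16/3)
obs 5: x=0 → posterior Gamma(21, 19/3)
obs 6: x=6 → posterior Gamma(27, 22/3)
obs 7: x=3 → posterior Gamma(30, 25/3)
obs 8: x=3 → posterior Gamma(33, 28/3)
obs 9: x=6 → posterior Gamma(39, 31/3)
obs 10: x=2 → posterior Gamma(41, 34/3)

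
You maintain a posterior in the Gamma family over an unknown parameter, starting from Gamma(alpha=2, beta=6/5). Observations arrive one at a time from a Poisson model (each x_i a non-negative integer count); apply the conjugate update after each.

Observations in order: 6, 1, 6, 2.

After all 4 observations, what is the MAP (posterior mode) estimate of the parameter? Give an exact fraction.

40/13

obs 1: x=6 → posterior Gamma(8, 11/5)
obs 2: x=1 → posterior Gamma(9, 16/5)
obs 3: x=6 → posterior Gamma(15, 21/5)
obs 4: x=2 → posterior Gamma(17, 26/5)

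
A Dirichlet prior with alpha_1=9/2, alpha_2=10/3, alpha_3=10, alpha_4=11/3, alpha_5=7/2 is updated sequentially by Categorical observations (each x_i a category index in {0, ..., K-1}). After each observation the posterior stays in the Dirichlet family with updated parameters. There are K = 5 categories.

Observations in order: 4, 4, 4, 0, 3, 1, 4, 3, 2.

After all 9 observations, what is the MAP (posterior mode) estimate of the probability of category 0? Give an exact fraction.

9/58

obs 1: x=4 → posterior Dirichlet(9/2, 10/3, 10, 11/3, 9/2)
obs 2: x=4 → posterior Dirichlet(9/2, 10/3, 10, 11/3, 11/2)
obs 3: x=4 → posterior Dirichlet(9/2, 10/3, 10, 11/3, 13/2)
obs 4: x=0 → posterior Dirichlet(11/2, 10/3, 10, 11/3, 13/2)
obs 5: x=3 → posterior Dirichlet(11/2, 10/3, 10, 14/3, 13/2)
obs 6: x=1 → posterior Dirichlet(11/2, 13/3, 10, 14/3, 13/2)
obs 7: x=4 → posterior Dirichlet(11/2, 13/3, 10, 14/3, 15/2)
obs 8: x=3 → posterior Dirichlet(11/2, 13/3, 10, 17/3, 15/2)
obs 9: x=2 → posterior Dirichlet(11/2, 13/3, 11, 17/3, 15/2)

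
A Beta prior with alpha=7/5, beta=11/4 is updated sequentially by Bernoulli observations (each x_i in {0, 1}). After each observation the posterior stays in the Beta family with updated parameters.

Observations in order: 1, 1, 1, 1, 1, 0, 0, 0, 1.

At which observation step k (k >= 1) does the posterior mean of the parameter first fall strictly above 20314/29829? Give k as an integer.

k = 5

obs 1: x=1 → posterior Beta(12/5, 11/4)
obs 2: x=1 → posterior Beta(17/5, 11/4)
obs 3: x=1 → posterior Beta(22/5, 11/4)
obs 4: x=1 → posterior Beta(27/5, 11/4)
obs 5: x=1 → posterior Beta(32/5, 11/4)
obs 6: x=0 → posterior Beta(32/5, 15/4)
obs 7: x=0 → posterior Beta(32/5, 19/4)
obs 8: x=0 → posterior Beta(32/5, 23/4)
obs 9: x=1 → posterior Beta(37/5, 23/4)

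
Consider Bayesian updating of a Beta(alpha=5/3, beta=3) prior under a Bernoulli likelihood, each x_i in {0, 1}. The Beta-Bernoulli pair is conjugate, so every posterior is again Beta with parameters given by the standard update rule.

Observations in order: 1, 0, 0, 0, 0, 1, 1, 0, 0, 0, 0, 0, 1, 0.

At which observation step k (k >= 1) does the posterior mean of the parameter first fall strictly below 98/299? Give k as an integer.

obs 1: x=1 → posterior Beta(8/3, 3)
obs 2: x=0 → posterior Beta(8/3, 4)
obs 3: x=0 → posterior Beta(8/3, 5)
obs 4: x=0 → posterior Beta(8/3, 6)
obs 5: x=0 → posterior Beta(8/3, 7)
obs 6: x=1 → posterior Beta(11/3, 7)
obs 7: x=1 → posterior Beta(14/3, 7)
obs 8: x=0 → posterior Beta(14/3, 8)
obs 9: x=0 → posterior Beta(14/3, 9)
obs 10: x=0 → posterior Beta(14/3, 10)
obs 11: x=0 → posterior Beta(14/3, 11)
obs 12: x=0 → posterior Beta(14/3, 12)
obs 13: x=1 → posterior Beta(17/3, 12)
obs 14: x=0 → posterior Beta(17/3, 13)

k = 4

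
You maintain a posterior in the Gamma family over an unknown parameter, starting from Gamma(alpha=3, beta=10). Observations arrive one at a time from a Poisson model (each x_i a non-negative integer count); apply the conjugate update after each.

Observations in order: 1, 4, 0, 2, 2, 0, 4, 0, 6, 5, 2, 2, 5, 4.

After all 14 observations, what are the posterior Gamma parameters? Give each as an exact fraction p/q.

alpha=40, beta=24

obs 1: x=1 → posterior Gamma(4, 11)
obs 2: x=4 → posterior Gamma(8, 12)
obs 3: x=0 → posterior Gamma(8, 13)
obs 4: x=2 → posterior Gamma(10, 14)
obs 5: x=2 → posterior Gamma(12, 15)
obs 6: x=0 → posterior Gamma(12, 16)
obs 7: x=4 → posterior Gamma(16, 17)
obs 8: x=0 → posterior Gamma(16, 18)
obs 9: x=6 → posterior Gamma(22, 19)
obs 10: x=5 → posterior Gamma(27, 20)
obs 11: x=2 → posterior Gamma(29, 21)
obs 12: x=2 → posterior Gamma(31, 22)
obs 13: x=5 → posterior Gamma(36, 23)
obs 14: x=4 → posterior Gamma(40, 24)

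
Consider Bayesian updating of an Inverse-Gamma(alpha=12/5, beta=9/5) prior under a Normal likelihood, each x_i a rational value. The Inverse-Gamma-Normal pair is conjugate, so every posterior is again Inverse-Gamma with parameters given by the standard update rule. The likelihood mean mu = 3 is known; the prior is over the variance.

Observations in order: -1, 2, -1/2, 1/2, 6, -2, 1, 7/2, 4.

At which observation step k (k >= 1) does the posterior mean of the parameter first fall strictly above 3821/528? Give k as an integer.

obs 1: x=-1 → posterior Inverse-Gamma(29/10, 49/5)
obs 2: x=2 → posterior Inverse-Gamma(17/5, 103/10)
obs 3: x=-1/2 → posterior Inverse-Gamma(39/10, 657/40)
obs 4: x=1/2 → posterior Inverse-Gamma(22/5, 391/20)
obs 5: x=6 → posterior Inverse-Gamma(49/10, 481/20)
obs 6: x=-2 → posterior Inverse-Gamma(27/5, 731/20)
obs 7: x=1 → posterior Inverse-Gamma(59/10, 771/20)
obs 8: x=7/2 → posterior Inverse-Gamma(32/5, 1547/40)
obs 9: x=4 → posterior Inverse-Gamma(69/10, 1567/40)

k = 6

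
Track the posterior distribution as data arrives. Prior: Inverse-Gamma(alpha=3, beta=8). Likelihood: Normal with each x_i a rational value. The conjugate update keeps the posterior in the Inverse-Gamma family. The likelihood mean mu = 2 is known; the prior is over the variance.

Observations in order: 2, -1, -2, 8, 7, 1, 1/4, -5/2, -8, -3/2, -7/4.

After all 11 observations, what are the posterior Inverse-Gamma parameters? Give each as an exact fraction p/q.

obs 1: x=2 → posterior Inverse-Gamma(7/2, 8)
obs 2: x=-1 → posterior Inverse-Gamma(4, 25/2)
obs 3: x=-2 → posterior Inverse-Gamma(9/2, 41/2)
obs 4: x=8 → posterior Inverse-Gamma(5, 77/2)
obs 5: x=7 → posterior Inverse-Gamma(11/2, 51)
obs 6: x=1 → posterior Inverse-Gamma(6, 103/2)
obs 7: x=1/4 → posterior Inverse-Gamma(13/2, 1697/32)
obs 8: x=-5/2 → posterior Inverse-Gamma(7, 2021/32)
obs 9: x=-8 → posterior Inverse-Gamma(15/2, 3621/32)
obs 10: x=-3/2 → posterior Inverse-Gamma(8, 3817/32)
obs 11: x=-7/4 → posterior Inverse-Gamma(17/2, 2021/16)

alpha=17/2, beta=2021/16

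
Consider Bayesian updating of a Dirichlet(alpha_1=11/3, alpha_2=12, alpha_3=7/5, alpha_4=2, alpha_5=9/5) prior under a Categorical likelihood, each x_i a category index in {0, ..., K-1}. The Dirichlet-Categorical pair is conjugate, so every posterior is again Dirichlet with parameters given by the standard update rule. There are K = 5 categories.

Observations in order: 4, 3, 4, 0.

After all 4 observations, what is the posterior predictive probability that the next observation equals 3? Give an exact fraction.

45/373

obs 1: x=4 → posterior Dirichlet(11/3, 12, 7/5, 2, 14/5)
obs 2: x=3 → posterior Dirichlet(11/3, 12, 7/5, 3, 14/5)
obs 3: x=4 → posterior Dirichlet(11/3, 12, 7/5, 3, 19/5)
obs 4: x=0 → posterior Dirichlet(14/3, 12, 7/5, 3, 19/5)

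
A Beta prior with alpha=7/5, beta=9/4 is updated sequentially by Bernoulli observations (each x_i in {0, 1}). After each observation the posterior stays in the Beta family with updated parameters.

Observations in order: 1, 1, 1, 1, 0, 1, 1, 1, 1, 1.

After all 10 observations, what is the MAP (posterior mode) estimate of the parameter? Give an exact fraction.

188/233

obs 1: x=1 → posterior Beta(12/5, 9/4)
obs 2: x=1 → posterior Beta(17/5, 9/4)
obs 3: x=1 → posterior Beta(22/5, 9/4)
obs 4: x=1 → posterior Beta(27/5, 9/4)
obs 5: x=0 → posterior Beta(27/5, 13/4)
obs 6: x=1 → posterior Beta(32/5, 13/4)
obs 7: x=1 → posterior Beta(37/5, 13/4)
obs 8: x=1 → posterior Beta(42/5, 13/4)
obs 9: x=1 → posterior Beta(47/5, 13/4)
obs 10: x=1 → posterior Beta(52/5, 13/4)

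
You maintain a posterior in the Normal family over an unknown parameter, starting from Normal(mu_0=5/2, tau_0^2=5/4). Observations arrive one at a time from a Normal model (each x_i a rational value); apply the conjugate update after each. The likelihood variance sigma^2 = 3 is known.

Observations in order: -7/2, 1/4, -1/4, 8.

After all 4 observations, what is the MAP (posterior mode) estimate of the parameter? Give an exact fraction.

obs 1: x=-7/2 → posterior Normal(25/34, 15/17)
obs 2: x=1/4 → posterior Normal(5/8, 15/22)
obs 3: x=-1/4 → posterior Normal(25/54, 5/9)
obs 4: x=8 → posterior Normal(105/64, 15/32)

105/64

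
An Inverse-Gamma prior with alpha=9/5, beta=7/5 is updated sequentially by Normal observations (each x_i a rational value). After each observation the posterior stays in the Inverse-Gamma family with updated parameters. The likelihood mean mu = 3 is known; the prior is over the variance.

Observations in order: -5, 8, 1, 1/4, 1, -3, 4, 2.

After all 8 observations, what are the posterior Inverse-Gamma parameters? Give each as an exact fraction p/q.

alpha=29/5, beta=11629/160

obs 1: x=-5 → posterior Inverse-Gamma(23/10, 167/5)
obs 2: x=8 → posterior Inverse-Gamma(14/5, 459/10)
obs 3: x=1 → posterior Inverse-Gamma(33/10, 479/10)
obs 4: x=1/4 → posterior Inverse-Gamma(19/5, 8269/160)
obs 5: x=1 → posterior Inverse-Gamma(43/10, 8589/160)
obs 6: x=-3 → posterior Inverse-Gamma(24/5, 11469/160)
obs 7: x=4 → posterior Inverse-Gamma(53/10, 11549/160)
obs 8: x=2 → posterior Inverse-Gamma(29/5, 11629/160)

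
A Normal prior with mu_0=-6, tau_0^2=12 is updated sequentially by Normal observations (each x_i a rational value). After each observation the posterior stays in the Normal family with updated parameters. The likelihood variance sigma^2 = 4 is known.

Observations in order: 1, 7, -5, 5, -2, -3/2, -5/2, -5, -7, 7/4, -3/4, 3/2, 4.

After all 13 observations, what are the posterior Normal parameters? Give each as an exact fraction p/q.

obs 1: x=1 → posterior Normal(-3/4, 3)
obs 2: x=7 → posterior Normal(18/7, 12/7)
obs 3: x=-5 → posterior Normal(3/10, 6/5)
obs 4: x=5 → posterior Normal(18/13, 12/13)
obs 5: x=-2 → posterior Normal(3/4, 3/4)
obs 6: x=-3/2 → posterior Normal(15/38, 12/19)
obs 7: x=-5/2 → posterior Normal(0, 6/11)
obs 8: x=-5 → posterior Normal(-3/5, 12/25)
obs 9: x=-7 → posterior Normal(-9/7, 3/7)
obs 10: x=7/4 → posterior Normal(-123/124, 12/31)
obs 11: x=-3/4 → posterior Normal(-33/34, 6/17)
obs 12: x=3/2 → posterior Normal(-57/74, 12/37)
obs 13: x=4 → posterior Normal(-33/80, 3/10)

mu_0=-33/80, tau_0^2=3/10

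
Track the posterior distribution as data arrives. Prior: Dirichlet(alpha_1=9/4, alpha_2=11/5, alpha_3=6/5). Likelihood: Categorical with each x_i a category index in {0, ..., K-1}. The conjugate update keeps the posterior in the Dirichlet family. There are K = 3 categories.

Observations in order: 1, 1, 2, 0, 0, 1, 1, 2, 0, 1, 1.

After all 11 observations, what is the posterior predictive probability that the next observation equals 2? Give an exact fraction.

obs 1: x=1 → posterior Dirichlet(9/4, 16/5, 6/5)
obs 2: x=1 → posterior Dirichlet(9/4, 21/5, 6/5)
obs 3: x=2 → posterior Dirichlet(9/4, 21/5, 11/5)
obs 4: x=0 → posterior Dirichlet(13/4, 21/5, 11/5)
obs 5: x=0 → posterior Dirichlet(17/4, 21/5, 11/5)
obs 6: x=1 → posterior Dirichlet(17/4, 26/5, 11/5)
obs 7: x=1 → posterior Dirichlet(17/4, 31/5, 11/5)
obs 8: x=2 → posterior Dirichlet(17/4, 31/5, 16/5)
obs 9: x=0 → posterior Dirichlet(21/4, 31/5, 16/5)
obs 10: x=1 → posterior Dirichlet(21/4, 36/5, 16/5)
obs 11: x=1 → posterior Dirichlet(21/4, 41/5, 16/5)

64/333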